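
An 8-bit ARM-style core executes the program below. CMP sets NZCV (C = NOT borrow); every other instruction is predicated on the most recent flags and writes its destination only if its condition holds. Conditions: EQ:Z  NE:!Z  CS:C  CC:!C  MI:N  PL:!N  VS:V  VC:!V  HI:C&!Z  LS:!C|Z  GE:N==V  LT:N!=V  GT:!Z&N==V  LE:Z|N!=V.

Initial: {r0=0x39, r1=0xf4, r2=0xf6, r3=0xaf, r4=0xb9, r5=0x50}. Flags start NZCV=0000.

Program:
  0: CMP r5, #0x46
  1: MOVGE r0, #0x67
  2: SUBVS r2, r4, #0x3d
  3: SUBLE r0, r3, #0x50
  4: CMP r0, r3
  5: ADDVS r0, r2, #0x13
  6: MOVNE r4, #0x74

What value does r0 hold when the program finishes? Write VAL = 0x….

[0] flags=0010 → (cmp)
[1] flags=0010 GE?T → r0=0x67
[2] flags=0010 VS?F → skip
[3] flags=0010 LE?F → skip
[4] flags=1001 → (cmp)
[5] flags=1001 VS?T → r0=0x09
[6] flags=1001 NE?T → r4=0x74

VAL = 0x09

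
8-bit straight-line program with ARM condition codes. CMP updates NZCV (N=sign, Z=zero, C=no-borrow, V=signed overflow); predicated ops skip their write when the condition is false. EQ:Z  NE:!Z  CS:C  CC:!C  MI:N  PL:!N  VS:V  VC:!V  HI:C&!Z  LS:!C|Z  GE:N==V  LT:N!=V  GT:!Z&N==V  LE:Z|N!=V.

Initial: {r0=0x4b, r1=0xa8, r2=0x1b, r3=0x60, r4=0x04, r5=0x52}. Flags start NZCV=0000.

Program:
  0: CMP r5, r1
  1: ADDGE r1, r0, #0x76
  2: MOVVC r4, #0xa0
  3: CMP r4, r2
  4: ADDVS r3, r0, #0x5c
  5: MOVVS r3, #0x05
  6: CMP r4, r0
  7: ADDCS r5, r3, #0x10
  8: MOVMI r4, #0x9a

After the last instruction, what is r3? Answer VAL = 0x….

[0] flags=1001 → (cmp)
[1] flags=1001 GE?T → r1=0xc1
[2] flags=1001 VC?F → skip
[3] flags=1000 → (cmp)
[4] flags=1000 VS?F → skip
[5] flags=1000 VS?F → skip
[6] flags=1000 → (cmp)
[7] flags=1000 CS?F → skip
[8] flags=1000 MI?T → r4=0x9a

VAL = 0x60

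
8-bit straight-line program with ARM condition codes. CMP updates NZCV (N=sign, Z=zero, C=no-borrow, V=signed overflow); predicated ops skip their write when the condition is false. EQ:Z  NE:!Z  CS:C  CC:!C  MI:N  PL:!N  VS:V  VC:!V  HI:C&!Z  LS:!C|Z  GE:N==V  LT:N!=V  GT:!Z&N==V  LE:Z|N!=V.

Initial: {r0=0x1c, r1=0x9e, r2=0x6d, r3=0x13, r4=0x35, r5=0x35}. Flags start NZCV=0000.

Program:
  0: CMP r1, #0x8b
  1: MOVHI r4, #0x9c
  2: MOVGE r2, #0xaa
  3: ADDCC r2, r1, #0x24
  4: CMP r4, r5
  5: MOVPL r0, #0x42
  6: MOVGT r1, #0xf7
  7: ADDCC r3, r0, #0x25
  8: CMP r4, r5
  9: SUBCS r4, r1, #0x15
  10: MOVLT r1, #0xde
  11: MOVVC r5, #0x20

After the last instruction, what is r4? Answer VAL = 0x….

VAL = 0x89

0: ✓ CMP  NZCV=0010
1: ✓ MOVHI  r4←0x9c
2: ✓ MOVGE  r2←0xaa
3: · ADDCC
4: ✓ CMP  NZCV=0011
5: ✓ MOVPL  r0←0x42
6: · MOVGT
7: · ADDCC
8: ✓ CMP  NZCV=0011
9: ✓ SUBCS  r4←0x89
10: ✓ MOVLT  r1←0xde
11: · MOVVC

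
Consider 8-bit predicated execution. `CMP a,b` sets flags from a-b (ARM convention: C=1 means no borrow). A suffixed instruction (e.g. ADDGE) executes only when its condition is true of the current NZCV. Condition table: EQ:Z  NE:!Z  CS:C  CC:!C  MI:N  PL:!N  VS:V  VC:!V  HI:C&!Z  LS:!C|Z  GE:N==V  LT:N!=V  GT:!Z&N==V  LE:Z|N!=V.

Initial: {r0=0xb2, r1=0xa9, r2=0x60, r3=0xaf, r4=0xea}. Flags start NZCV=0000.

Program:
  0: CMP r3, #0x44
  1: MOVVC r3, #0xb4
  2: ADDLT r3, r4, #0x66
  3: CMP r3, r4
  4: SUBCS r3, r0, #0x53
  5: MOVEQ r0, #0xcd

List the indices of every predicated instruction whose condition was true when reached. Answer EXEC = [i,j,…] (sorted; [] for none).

EXEC = [2]

0: ✓ CMP  NZCV=0011
1: · MOVVC
2: ✓ ADDLT  r3←0x50
3: ✓ CMP  NZCV=0000
4: · SUBCS
5: · MOVEQ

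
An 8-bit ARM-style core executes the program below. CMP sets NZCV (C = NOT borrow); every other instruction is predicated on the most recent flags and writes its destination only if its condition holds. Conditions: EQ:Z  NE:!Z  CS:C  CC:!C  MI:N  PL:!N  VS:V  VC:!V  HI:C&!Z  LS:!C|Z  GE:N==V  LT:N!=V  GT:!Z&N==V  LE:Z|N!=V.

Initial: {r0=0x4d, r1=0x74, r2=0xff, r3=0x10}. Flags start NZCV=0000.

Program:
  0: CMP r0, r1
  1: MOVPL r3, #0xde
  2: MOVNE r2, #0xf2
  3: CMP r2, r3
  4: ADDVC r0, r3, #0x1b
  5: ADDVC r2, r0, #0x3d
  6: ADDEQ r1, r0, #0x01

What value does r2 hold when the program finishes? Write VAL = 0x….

VAL = 0x68

0: ✓ CMP  NZCV=1000
1: · MOVPL
2: ✓ MOVNE  r2←0xf2
3: ✓ CMP  NZCV=1010
4: ✓ ADDVC  r0←0x2b
5: ✓ ADDVC  r2←0x68
6: · ADDEQ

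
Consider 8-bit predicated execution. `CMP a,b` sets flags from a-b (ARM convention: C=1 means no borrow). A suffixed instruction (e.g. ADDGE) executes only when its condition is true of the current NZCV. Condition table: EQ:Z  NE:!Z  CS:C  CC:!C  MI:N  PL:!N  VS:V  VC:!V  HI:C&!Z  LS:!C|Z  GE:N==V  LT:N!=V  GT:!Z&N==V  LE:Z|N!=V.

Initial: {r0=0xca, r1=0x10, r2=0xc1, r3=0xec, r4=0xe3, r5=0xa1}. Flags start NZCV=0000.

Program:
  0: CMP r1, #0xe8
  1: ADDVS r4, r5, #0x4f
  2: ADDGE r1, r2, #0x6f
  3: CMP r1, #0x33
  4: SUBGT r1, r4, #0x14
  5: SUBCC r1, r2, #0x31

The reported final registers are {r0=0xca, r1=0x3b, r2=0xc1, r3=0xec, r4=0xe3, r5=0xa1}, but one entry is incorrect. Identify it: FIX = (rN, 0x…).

[0] flags=0000 → (cmp)
[1] flags=0000 VS?F → skip
[2] flags=0000 GE?T → r1=0x30
[3] flags=1000 → (cmp)
[4] flags=1000 GT?F → skip
[5] flags=1000 CC?T → r1=0x90

FIX = (r1, 0x90)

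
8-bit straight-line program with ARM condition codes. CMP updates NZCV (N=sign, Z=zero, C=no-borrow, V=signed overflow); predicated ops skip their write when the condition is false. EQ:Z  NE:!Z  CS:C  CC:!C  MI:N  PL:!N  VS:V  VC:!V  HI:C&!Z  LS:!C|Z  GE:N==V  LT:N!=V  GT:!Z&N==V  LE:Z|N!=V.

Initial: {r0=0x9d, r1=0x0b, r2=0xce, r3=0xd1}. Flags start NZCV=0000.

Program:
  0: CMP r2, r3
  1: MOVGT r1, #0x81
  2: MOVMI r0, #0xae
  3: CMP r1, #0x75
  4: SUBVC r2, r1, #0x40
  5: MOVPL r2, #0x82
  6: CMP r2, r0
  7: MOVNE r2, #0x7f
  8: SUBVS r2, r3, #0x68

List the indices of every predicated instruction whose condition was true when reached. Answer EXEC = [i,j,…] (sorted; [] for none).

[0] flags=1000 → (cmp)
[1] flags=1000 GT?F → skip
[2] flags=1000 MI?T → r0=0xae
[3] flags=1000 → (cmp)
[4] flags=1000 VC?T → r2=0xcb
[5] flags=1000 PL?F → skip
[6] flags=0010 → (cmp)
[7] flags=0010 NE?T → r2=0x7f
[8] flags=0010 VS?F → skip

EXEC = [2,4,7]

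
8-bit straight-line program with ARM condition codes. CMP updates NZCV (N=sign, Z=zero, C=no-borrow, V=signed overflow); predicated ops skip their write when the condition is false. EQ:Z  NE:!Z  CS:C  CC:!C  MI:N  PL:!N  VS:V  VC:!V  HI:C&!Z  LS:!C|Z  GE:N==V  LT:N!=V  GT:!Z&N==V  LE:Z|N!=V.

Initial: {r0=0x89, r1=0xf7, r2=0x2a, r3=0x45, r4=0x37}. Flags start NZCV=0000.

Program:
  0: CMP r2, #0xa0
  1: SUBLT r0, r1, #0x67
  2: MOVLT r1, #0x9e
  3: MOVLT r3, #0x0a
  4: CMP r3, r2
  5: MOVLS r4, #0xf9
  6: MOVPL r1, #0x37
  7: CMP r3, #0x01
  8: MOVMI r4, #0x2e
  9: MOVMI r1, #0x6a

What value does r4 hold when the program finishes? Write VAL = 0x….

VAL = 0x37

[0] flags=1001 → (cmp)
[1] flags=1001 LT?F → skip
[2] flags=1001 LT?F → skip
[3] flags=1001 LT?F → skip
[4] flags=0010 → (cmp)
[5] flags=0010 LS?F → skip
[6] flags=0010 PL?T → r1=0x37
[7] flags=0010 → (cmp)
[8] flags=0010 MI?F → skip
[9] flags=0010 MI?F → skip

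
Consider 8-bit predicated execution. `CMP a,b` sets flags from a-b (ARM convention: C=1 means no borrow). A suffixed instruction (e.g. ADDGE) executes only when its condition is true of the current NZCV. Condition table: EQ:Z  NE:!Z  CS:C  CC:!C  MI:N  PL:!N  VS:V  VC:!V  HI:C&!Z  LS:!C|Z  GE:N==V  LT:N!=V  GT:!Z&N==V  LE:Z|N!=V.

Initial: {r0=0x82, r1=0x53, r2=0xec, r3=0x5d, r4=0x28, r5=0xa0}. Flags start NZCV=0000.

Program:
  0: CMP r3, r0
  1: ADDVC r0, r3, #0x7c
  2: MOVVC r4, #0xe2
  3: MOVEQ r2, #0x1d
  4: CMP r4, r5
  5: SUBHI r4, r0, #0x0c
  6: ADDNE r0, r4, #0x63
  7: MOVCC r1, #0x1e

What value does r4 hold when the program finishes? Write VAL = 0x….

VAL = 0x28

0: ✓ CMP  NZCV=1001
1: · ADDVC
2: · MOVVC
3: · MOVEQ
4: ✓ CMP  NZCV=1001
5: · SUBHI
6: ✓ ADDNE  r0←0x8b
7: ✓ MOVCC  r1←0x1e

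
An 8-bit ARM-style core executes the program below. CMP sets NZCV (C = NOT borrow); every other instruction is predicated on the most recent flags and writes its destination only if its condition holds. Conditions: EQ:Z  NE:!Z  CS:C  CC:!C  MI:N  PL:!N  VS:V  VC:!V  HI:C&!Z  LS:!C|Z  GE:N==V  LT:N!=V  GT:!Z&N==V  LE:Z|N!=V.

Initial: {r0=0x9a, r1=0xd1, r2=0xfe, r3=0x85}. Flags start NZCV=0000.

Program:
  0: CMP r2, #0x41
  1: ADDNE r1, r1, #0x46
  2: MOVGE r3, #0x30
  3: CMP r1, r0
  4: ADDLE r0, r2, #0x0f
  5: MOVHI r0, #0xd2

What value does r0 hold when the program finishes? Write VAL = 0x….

0: ✓ CMP  NZCV=1010
1: ✓ ADDNE  r1←0x17
2: · MOVGE
3: ✓ CMP  NZCV=0000
4: · ADDLE
5: · MOVHI

VAL = 0x9a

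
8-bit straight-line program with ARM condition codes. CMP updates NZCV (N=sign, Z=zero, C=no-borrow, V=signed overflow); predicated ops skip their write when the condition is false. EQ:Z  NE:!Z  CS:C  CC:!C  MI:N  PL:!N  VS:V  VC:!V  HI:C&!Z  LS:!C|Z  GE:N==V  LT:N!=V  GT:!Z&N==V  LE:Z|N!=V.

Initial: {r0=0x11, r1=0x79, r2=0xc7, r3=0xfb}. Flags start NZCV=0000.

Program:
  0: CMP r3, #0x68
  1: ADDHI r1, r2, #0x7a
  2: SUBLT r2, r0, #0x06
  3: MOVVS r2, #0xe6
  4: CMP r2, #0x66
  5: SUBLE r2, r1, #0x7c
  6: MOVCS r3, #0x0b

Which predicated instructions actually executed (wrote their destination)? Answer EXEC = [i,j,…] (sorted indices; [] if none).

EXEC = [1,2,5]

[0] flags=1010 → (cmp)
[1] flags=1010 HI?T → r1=0x41
[2] flags=1010 LT?T → r2=0x0b
[3] flags=1010 VS?F → skip
[4] flags=1000 → (cmp)
[5] flags=1000 LE?T → r2=0xc5
[6] flags=1000 CS?F → skip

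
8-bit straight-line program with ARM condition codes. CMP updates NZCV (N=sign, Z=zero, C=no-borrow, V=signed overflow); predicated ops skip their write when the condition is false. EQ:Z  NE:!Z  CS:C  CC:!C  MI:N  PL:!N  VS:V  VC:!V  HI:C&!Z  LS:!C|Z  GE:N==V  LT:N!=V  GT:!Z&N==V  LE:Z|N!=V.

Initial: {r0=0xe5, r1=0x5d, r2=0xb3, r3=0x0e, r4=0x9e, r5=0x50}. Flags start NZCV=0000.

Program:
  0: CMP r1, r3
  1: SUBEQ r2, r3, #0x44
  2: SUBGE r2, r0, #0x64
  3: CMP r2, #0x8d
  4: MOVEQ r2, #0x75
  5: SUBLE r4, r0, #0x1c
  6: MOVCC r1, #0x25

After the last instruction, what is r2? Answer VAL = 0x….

VAL = 0x81

0: ✓ CMP  NZCV=0010
1: · SUBEQ
2: ✓ SUBGE  r2←0x81
3: ✓ CMP  NZCV=1000
4: · MOVEQ
5: ✓ SUBLE  r4←0xc9
6: ✓ MOVCC  r1←0x25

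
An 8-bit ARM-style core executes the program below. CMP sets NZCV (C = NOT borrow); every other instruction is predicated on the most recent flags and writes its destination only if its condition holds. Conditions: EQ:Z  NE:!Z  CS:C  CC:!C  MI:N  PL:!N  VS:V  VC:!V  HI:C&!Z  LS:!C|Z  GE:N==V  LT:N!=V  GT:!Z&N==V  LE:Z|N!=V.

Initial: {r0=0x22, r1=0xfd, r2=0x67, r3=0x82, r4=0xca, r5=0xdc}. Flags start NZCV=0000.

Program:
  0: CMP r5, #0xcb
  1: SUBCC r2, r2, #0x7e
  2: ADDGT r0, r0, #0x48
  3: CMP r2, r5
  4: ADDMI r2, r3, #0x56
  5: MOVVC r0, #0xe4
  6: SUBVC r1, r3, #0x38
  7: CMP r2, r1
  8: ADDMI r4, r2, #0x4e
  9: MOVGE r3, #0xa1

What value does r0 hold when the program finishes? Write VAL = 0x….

VAL = 0x6a

0: ✓ CMP  NZCV=0010
1: · SUBCC
2: ✓ ADDGT  r0←0x6a
3: ✓ CMP  NZCV=1001
4: ✓ ADDMI  r2←0xd8
5: · MOVVC
6: · SUBVC
7: ✓ CMP  NZCV=1000
8: ✓ ADDMI  r4←0x26
9: · MOVGE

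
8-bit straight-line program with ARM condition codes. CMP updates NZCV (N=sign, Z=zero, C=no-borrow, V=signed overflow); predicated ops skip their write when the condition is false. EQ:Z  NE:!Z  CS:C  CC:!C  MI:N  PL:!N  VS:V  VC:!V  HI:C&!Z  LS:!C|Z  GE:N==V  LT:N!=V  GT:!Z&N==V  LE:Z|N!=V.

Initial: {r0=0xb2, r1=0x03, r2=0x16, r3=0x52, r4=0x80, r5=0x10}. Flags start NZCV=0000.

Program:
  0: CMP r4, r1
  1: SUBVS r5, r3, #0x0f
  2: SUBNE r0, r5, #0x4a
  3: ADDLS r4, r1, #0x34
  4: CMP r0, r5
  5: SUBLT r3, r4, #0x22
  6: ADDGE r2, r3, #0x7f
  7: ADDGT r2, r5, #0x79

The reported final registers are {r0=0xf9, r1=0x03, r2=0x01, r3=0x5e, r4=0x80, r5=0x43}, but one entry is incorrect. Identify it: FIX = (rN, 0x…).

0: ✓ CMP  NZCV=0011
1: ✓ SUBVS  r5←0x43
2: ✓ SUBNE  r0←0xf9
3: · ADDLS
4: ✓ CMP  NZCV=1010
5: ✓ SUBLT  r3←0x5e
6: · ADDGE
7: · ADDGT

FIX = (r2, 0x16)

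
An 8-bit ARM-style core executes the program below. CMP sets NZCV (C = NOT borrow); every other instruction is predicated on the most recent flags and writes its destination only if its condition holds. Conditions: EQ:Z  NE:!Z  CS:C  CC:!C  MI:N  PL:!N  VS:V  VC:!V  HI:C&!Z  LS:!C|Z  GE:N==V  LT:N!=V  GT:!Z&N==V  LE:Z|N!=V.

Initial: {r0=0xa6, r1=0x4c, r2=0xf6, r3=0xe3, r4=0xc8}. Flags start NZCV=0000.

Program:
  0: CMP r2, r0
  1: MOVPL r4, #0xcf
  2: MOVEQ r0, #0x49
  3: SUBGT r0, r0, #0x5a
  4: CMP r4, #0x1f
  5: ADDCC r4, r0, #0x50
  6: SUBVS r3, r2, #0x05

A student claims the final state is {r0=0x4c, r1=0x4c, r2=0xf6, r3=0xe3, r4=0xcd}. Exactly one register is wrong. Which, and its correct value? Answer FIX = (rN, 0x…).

FIX = (r4, 0xcf)

0: ✓ CMP  NZCV=0010
1: ✓ MOVPL  r4←0xcf
2: · MOVEQ
3: ✓ SUBGT  r0←0x4c
4: ✓ CMP  NZCV=1010
5: · ADDCC
6: · SUBVS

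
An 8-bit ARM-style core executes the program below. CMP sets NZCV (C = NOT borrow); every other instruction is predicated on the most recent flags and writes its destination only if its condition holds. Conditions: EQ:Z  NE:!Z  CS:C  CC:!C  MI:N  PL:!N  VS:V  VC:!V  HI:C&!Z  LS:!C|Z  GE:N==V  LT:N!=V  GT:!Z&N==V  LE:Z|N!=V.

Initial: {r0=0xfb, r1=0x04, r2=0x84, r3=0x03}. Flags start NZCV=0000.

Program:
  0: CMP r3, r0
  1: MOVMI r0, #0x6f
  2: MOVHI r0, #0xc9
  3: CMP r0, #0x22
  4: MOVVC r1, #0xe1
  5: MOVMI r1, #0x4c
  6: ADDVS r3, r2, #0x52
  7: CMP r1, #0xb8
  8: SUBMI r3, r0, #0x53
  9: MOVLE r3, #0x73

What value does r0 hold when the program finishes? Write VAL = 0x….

VAL = 0xfb

0: ✓ CMP  NZCV=0000
1: · MOVMI
2: · MOVHI
3: ✓ CMP  NZCV=1010
4: ✓ MOVVC  r1←0xe1
5: ✓ MOVMI  r1←0x4c
6: · ADDVS
7: ✓ CMP  NZCV=1001
8: ✓ SUBMI  r3←0xa8
9: · MOVLE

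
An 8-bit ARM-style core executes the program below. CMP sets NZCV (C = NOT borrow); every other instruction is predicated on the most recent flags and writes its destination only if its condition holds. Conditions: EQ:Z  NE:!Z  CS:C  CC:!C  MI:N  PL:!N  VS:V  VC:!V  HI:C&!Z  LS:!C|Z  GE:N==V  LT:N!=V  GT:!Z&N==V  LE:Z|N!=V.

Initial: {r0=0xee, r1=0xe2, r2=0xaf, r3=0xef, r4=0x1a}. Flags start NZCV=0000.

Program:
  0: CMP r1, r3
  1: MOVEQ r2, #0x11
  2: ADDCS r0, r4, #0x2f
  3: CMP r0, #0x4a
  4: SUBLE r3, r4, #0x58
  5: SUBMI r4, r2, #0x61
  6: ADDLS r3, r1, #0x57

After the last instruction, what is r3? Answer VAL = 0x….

VAL = 0xc2

[0] flags=1000 → (cmp)
[1] flags=1000 EQ?F → skip
[2] flags=1000 CS?F → skip
[3] flags=1010 → (cmp)
[4] flags=1010 LE?T → r3=0xc2
[5] flags=1010 MI?T → r4=0x4e
[6] flags=1010 LS?F → skip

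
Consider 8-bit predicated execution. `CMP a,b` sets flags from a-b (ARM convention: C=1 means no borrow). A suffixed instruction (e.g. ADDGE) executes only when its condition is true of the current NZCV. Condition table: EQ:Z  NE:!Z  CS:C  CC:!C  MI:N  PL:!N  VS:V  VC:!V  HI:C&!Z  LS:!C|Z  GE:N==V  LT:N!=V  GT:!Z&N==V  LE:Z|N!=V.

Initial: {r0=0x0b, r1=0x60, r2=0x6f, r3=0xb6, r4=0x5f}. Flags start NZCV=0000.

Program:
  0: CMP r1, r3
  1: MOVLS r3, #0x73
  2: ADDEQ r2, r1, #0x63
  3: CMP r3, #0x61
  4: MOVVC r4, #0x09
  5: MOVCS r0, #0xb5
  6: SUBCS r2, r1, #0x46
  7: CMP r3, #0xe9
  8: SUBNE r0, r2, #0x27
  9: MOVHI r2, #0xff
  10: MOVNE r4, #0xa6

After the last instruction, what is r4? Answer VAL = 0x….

[0] flags=1001 → (cmp)
[1] flags=1001 LS?T → r3=0x73
[2] flags=1001 EQ?F → skip
[3] flags=0010 → (cmp)
[4] flags=0010 VC?T → r4=0x09
[5] flags=0010 CS?T → r0=0xb5
[6] flags=0010 CS?T → r2=0x1a
[7] flags=1001 → (cmp)
[8] flags=1001 NE?T → r0=0xf3
[9] flags=1001 HI?F → skip
[10] flags=1001 NE?T → r4=0xa6

VAL = 0xa6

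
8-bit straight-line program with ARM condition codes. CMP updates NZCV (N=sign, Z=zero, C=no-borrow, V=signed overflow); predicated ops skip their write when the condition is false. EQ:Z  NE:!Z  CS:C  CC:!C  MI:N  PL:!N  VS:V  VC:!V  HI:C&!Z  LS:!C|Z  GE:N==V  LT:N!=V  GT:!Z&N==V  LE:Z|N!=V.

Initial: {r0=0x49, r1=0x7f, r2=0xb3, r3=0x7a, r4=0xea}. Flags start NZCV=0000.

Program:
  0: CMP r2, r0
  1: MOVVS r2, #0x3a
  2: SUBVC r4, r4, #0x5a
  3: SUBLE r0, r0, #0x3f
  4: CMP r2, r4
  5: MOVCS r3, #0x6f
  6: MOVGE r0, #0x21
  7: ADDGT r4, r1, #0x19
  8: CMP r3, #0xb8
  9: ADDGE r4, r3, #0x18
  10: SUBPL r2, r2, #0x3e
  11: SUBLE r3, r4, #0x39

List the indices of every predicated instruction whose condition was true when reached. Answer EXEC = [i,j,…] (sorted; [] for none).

EXEC = [1,3,6,7,9]

[0] flags=0011 → (cmp)
[1] flags=0011 VS?T → r2=0x3a
[2] flags=0011 VC?F → skip
[3] flags=0011 LE?T → r0=0x0a
[4] flags=0000 → (cmp)
[5] flags=0000 CS?F → skip
[6] flags=0000 GE?T → r0=0x21
[7] flags=0000 GT?T → r4=0x98
[8] flags=1001 → (cmp)
[9] flags=1001 GE?T → r4=0x92
[10] flags=1001 PL?F → skip
[11] flags=1001 LE?F → skip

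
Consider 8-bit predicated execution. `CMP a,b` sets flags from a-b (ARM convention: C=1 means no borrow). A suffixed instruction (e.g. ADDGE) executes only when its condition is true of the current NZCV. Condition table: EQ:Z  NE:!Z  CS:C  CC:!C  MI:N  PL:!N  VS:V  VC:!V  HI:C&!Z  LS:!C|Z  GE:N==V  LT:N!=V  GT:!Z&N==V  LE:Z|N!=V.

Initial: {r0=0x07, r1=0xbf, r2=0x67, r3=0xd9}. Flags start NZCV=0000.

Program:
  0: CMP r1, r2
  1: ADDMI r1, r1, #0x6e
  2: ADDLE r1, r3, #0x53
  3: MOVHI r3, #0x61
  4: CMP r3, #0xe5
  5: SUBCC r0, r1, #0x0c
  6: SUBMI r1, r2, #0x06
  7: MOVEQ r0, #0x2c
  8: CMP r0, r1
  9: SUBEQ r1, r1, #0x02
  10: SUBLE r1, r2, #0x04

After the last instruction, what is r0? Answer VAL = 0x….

0: ✓ CMP  NZCV=0011
1: · ADDMI
2: ✓ ADDLE  r1←0x2c
3: ✓ MOVHI  r3←0x61
4: ✓ CMP  NZCV=0000
5: ✓ SUBCC  r0←0x20
6: · SUBMI
7: · MOVEQ
8: ✓ CMP  NZCV=1000
9: · SUBEQ
10: ✓ SUBLE  r1←0x63

VAL = 0x20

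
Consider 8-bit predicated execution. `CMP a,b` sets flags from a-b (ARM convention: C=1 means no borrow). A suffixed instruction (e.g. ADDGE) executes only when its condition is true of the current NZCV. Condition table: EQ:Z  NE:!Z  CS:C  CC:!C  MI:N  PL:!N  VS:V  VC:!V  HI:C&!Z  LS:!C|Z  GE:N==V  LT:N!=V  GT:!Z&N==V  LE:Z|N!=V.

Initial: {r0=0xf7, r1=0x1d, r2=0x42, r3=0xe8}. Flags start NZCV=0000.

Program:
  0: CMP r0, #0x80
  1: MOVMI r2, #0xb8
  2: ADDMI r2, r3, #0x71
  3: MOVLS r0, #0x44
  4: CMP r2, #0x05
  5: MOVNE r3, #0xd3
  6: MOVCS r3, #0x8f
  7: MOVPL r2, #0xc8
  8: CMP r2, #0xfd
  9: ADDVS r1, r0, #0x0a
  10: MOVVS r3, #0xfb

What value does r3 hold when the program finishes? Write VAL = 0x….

VAL = 0x8f

[0] flags=0010 → (cmp)
[1] flags=0010 MI?F → skip
[2] flags=0010 MI?F → skip
[3] flags=0010 LS?F → skip
[4] flags=0010 → (cmp)
[5] flags=0010 NE?T → r3=0xd3
[6] flags=0010 CS?T → r3=0x8f
[7] flags=0010 PL?T → r2=0xc8
[8] flags=1000 → (cmp)
[9] flags=1000 VS?F → skip
[10] flags=1000 VS?F → skip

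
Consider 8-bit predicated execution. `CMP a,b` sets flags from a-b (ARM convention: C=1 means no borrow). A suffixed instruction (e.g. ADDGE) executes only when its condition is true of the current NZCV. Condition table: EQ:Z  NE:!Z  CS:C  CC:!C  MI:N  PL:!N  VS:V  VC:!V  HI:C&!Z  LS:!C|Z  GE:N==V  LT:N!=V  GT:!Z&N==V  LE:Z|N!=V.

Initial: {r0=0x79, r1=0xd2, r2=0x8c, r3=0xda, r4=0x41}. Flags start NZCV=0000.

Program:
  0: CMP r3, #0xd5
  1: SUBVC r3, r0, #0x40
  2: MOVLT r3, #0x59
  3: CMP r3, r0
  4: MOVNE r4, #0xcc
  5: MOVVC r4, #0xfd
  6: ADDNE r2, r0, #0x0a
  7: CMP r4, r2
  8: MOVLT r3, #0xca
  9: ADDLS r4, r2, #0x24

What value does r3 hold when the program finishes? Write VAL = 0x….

[0] flags=0010 → (cmp)
[1] flags=0010 VC?T → r3=0x39
[2] flags=0010 LT?F → skip
[3] flags=1000 → (cmp)
[4] flags=1000 NE?T → r4=0xcc
[5] flags=1000 VC?T → r4=0xfd
[6] flags=1000 NE?T → r2=0x83
[7] flags=0010 → (cmp)
[8] flags=0010 LT?F → skip
[9] flags=0010 LS?F → skip

VAL = 0x39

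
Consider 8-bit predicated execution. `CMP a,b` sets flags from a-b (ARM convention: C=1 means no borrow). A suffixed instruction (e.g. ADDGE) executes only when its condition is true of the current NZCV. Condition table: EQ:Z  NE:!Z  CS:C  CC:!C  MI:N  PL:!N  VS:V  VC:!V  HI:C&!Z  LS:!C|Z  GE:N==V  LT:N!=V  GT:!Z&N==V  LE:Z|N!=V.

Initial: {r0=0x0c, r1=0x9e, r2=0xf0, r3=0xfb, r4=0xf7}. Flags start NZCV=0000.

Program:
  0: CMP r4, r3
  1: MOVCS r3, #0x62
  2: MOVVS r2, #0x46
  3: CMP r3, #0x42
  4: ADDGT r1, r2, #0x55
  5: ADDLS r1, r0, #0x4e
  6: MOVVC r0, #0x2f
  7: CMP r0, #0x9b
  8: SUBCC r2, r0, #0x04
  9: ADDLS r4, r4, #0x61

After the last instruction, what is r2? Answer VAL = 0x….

VAL = 0x2b

0: ✓ CMP  NZCV=1000
1: · MOVCS
2: · MOVVS
3: ✓ CMP  NZCV=1010
4: · ADDGT
5: · ADDLS
6: ✓ MOVVC  r0←0x2f
7: ✓ CMP  NZCV=1001
8: ✓ SUBCC  r2←0x2b
9: ✓ ADDLS  r4←0x58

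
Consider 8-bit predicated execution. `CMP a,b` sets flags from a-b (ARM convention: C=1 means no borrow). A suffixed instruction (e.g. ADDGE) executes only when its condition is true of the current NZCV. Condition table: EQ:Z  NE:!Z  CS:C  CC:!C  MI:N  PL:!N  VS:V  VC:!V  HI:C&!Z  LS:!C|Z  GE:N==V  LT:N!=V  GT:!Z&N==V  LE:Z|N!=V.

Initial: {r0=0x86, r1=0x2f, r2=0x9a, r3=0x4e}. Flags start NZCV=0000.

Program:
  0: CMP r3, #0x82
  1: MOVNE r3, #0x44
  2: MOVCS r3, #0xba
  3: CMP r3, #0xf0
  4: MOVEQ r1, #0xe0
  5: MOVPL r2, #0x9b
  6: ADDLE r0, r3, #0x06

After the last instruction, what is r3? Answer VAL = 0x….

[0] flags=1001 → (cmp)
[1] flags=1001 NE?T → r3=0x44
[2] flags=1001 CS?F → skip
[3] flags=0000 → (cmp)
[4] flags=0000 EQ?F → skip
[5] flags=0000 PL?T → r2=0x9b
[6] flags=0000 LE?F → skip

VAL = 0x44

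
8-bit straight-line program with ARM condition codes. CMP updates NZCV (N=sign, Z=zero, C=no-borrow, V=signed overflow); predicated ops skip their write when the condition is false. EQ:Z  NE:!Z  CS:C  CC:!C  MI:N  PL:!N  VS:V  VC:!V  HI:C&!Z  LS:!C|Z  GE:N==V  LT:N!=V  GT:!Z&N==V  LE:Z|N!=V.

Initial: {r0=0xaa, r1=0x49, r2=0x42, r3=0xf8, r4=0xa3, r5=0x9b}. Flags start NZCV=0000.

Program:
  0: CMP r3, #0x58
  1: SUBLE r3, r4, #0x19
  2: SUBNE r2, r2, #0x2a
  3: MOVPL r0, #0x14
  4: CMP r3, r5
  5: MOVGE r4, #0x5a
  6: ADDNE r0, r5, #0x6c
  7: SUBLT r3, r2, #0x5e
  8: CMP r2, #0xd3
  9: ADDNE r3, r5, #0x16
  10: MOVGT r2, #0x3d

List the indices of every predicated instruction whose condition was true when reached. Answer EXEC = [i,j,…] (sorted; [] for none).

EXEC = [1,2,6,7,9,10]

[0] flags=1010 → (cmp)
[1] flags=1010 LE?T → r3=0x8a
[2] flags=1010 NE?T → r2=0x18
[3] flags=1010 PL?F → skip
[4] flags=1000 → (cmp)
[5] flags=1000 GE?F → skip
[6] flags=1000 NE?T → r0=0x07
[7] flags=1000 LT?T → r3=0xba
[8] flags=0000 → (cmp)
[9] flags=0000 NE?T → r3=0xb1
[10] flags=0000 GT?T → r2=0x3d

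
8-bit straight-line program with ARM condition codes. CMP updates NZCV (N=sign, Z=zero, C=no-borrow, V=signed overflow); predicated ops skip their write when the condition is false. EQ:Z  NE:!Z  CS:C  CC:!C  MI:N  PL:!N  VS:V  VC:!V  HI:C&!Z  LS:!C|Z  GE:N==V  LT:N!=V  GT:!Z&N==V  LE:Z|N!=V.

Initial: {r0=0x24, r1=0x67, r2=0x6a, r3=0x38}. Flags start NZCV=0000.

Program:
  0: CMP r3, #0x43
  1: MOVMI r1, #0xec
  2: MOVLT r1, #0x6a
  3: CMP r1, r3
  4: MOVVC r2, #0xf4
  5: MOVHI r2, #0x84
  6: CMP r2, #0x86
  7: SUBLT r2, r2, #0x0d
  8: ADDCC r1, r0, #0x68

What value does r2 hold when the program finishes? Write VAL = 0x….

0: ✓ CMP  NZCV=1000
1: ✓ MOVMI  r1←0xec
2: ✓ MOVLT  r1←0x6a
3: ✓ CMP  NZCV=0010
4: ✓ MOVVC  r2←0xf4
5: ✓ MOVHI  r2←0x84
6: ✓ CMP  NZCV=1000
7: ✓ SUBLT  r2←0x77
8: ✓ ADDCC  r1←0x8c

VAL = 0x77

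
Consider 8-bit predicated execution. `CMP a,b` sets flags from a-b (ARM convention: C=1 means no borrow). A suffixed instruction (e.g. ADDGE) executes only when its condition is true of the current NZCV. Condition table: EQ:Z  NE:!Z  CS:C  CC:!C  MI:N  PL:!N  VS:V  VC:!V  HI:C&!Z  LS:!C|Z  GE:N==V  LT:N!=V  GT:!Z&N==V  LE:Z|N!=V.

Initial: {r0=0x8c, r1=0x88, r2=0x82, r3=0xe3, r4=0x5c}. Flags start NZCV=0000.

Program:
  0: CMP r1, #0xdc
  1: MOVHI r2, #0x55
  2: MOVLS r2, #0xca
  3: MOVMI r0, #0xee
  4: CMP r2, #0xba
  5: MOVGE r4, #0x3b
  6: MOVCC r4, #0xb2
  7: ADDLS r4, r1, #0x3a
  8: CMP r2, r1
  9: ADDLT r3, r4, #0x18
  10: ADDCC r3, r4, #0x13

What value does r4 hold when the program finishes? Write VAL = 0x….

VAL = 0x3b

0: ✓ CMP  NZCV=1000
1: · MOVHI
2: ✓ MOVLS  r2←0xca
3: ✓ MOVMI  r0←0xee
4: ✓ CMP  NZCV=0010
5: ✓ MOVGE  r4←0x3b
6: · MOVCC
7: · ADDLS
8: ✓ CMP  NZCV=0010
9: · ADDLT
10: · ADDCC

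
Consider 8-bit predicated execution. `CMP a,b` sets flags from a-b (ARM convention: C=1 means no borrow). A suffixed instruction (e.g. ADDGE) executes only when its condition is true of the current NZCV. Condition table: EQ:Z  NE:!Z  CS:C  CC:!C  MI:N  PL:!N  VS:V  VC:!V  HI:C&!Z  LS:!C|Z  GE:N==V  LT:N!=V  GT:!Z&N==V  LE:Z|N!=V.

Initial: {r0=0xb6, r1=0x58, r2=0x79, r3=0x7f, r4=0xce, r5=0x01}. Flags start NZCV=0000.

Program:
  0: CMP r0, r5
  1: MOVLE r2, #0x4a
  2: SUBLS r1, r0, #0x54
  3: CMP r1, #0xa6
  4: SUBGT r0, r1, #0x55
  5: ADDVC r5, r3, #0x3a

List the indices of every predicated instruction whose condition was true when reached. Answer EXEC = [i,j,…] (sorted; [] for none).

[0] flags=1010 → (cmp)
[1] flags=1010 LE?T → r2=0x4a
[2] flags=1010 LS?F → skip
[3] flags=1001 → (cmp)
[4] flags=1001 GT?T → r0=0x03
[5] flags=1001 VC?F → skip

EXEC = [1,4]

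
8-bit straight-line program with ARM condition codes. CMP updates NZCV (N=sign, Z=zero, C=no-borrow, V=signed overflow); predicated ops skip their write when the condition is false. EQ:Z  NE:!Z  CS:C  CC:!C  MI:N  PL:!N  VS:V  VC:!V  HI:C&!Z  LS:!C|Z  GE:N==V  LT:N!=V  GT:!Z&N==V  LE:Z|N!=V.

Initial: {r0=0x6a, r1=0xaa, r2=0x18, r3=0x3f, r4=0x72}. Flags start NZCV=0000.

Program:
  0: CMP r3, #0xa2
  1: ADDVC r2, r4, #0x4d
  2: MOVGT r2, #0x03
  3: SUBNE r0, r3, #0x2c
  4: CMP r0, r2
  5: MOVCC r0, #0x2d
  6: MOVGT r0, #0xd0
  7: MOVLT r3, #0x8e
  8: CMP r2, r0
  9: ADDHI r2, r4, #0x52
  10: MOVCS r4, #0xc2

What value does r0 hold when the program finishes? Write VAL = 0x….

VAL = 0xd0

[0] flags=1001 → (cmp)
[1] flags=1001 VC?F → skip
[2] flags=1001 GT?T → r2=0x03
[3] flags=1001 NE?T → r0=0x13
[4] flags=0010 → (cmp)
[5] flags=0010 CC?F → skip
[6] flags=0010 GT?T → r0=0xd0
[7] flags=0010 LT?F → skip
[8] flags=0000 → (cmp)
[9] flags=0000 HI?F → skip
[10] flags=0000 CS?F → skip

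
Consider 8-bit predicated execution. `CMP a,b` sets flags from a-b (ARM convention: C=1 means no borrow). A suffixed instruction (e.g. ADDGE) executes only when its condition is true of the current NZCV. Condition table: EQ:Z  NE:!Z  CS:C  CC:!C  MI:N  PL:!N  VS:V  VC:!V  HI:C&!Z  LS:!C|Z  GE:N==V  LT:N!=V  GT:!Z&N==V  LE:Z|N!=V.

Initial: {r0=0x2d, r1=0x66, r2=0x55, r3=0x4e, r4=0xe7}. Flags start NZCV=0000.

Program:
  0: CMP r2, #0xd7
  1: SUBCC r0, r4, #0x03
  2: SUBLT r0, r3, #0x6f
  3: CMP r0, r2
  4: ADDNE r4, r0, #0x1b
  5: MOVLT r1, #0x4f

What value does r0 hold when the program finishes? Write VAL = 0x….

[0] flags=0000 → (cmp)
[1] flags=0000 CC?T → r0=0xe4
[2] flags=0000 LT?F → skip
[3] flags=1010 → (cmp)
[4] flags=1010 NE?T → r4=0xff
[5] flags=1010 LT?T → r1=0x4f

VAL = 0xe4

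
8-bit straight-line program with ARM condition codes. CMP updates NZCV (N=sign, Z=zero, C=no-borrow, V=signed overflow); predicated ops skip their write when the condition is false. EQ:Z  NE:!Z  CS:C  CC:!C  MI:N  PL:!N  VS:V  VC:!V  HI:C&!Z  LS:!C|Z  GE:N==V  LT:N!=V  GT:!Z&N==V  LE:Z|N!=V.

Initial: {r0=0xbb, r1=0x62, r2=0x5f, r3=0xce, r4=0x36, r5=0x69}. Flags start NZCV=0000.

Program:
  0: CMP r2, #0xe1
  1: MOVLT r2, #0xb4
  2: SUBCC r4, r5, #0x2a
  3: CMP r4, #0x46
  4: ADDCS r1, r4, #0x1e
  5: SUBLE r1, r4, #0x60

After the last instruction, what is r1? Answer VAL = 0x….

VAL = 0xdf

[0] flags=0000 → (cmp)
[1] flags=0000 LT?F → skip
[2] flags=0000 CC?T → r4=0x3f
[3] flags=1000 → (cmp)
[4] flags=1000 CS?F → skip
[5] flags=1000 LE?T → r1=0xdf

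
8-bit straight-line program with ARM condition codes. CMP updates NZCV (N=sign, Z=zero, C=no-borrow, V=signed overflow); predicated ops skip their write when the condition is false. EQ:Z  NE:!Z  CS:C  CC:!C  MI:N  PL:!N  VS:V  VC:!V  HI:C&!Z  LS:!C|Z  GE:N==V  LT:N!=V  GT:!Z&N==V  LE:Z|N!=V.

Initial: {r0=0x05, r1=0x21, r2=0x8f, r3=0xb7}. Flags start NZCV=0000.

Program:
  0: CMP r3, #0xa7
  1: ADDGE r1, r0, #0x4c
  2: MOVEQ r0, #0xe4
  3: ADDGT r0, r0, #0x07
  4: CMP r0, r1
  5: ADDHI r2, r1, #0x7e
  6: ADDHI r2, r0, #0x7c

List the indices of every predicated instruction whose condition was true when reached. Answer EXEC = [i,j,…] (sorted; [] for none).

0: ✓ CMP  NZCV=0010
1: ✓ ADDGE  r1←0x51
2: · MOVEQ
3: ✓ ADDGT  r0←0x0c
4: ✓ CMP  NZCV=1000
5: · ADDHI
6: · ADDHI

EXEC = [1,3]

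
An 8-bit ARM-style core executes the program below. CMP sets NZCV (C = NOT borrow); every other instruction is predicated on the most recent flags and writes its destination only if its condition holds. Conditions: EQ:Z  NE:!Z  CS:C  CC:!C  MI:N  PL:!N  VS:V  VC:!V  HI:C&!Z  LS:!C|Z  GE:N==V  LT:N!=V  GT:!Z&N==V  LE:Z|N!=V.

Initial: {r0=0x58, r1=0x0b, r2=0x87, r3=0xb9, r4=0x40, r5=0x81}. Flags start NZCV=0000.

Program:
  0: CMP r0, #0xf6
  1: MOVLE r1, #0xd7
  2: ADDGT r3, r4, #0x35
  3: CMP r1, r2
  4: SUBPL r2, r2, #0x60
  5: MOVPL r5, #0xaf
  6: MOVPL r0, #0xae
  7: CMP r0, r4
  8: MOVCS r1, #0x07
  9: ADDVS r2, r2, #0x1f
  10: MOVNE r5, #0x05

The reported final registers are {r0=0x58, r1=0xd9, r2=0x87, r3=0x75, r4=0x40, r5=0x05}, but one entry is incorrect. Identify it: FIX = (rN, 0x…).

FIX = (r1, 0x07)

[0] flags=0000 → (cmp)
[1] flags=0000 LE?F → skip
[2] flags=0000 GT?T → r3=0x75
[3] flags=1001 → (cmp)
[4] flags=1001 PL?F → skip
[5] flags=1001 PL?F → skip
[6] flags=1001 PL?F → skip
[7] flags=0010 → (cmp)
[8] flags=0010 CS?T → r1=0x07
[9] flags=0010 VS?F → skip
[10] flags=0010 NE?T → r5=0x05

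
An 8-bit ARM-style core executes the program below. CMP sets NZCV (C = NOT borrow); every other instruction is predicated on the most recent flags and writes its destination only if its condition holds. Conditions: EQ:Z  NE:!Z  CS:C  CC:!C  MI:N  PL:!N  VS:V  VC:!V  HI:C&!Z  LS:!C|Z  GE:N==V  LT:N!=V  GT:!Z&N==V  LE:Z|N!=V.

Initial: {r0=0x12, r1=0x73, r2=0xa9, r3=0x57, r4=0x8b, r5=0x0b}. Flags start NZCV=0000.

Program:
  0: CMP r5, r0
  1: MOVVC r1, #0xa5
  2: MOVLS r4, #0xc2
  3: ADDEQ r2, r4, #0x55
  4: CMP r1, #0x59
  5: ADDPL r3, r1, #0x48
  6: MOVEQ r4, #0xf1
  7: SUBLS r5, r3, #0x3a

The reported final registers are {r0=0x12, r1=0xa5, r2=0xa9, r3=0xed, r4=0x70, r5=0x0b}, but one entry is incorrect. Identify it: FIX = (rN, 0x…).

[0] flags=1000 → (cmp)
[1] flags=1000 VC?T → r1=0xa5
[2] flags=1000 LS?T → r4=0xc2
[3] flags=1000 EQ?F → skip
[4] flags=0011 → (cmp)
[5] flags=0011 PL?T → r3=0xed
[6] flags=0011 EQ?F → skip
[7] flags=0011 LS?F → skip

FIX = (r4, 0xc2)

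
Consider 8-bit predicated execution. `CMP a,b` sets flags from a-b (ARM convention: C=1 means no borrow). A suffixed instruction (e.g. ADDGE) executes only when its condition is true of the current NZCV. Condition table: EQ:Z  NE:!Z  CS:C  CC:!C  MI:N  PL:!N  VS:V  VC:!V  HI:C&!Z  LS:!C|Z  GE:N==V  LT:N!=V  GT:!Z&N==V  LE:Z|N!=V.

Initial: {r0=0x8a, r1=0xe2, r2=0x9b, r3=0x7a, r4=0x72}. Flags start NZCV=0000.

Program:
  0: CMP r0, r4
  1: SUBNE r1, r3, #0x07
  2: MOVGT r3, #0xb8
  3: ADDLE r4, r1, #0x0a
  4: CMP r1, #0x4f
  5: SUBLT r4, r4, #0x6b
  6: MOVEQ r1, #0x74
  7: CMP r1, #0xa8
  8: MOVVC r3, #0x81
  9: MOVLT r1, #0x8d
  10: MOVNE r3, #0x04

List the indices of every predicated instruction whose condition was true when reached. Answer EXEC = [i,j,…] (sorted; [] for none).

EXEC = [1,3,10]

0: ✓ CMP  NZCV=0011
1: ✓ SUBNE  r1←0x73
2: · MOVGT
3: ✓ ADDLE  r4←0x7d
4: ✓ CMP  NZCV=0010
5: · SUBLT
6: · MOVEQ
7: ✓ CMP  NZCV=1001
8: · MOVVC
9: · MOVLT
10: ✓ MOVNE  r3←0x04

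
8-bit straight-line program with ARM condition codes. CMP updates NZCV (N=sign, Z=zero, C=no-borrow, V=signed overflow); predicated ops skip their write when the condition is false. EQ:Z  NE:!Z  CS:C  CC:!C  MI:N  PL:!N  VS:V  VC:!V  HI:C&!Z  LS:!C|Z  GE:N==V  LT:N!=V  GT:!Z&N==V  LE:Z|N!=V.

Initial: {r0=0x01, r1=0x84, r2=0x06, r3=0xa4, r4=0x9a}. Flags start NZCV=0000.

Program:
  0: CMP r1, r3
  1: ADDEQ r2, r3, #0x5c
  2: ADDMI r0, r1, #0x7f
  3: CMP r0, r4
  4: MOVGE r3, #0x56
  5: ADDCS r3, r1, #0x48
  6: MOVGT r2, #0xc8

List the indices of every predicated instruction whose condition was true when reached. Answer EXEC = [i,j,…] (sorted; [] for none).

[0] flags=1000 → (cmp)
[1] flags=1000 EQ?F → skip
[2] flags=1000 MI?T → r0=0x03
[3] flags=0000 → (cmp)
[4] flags=0000 GE?T → r3=0x56
[5] flags=0000 CS?F → skip
[6] flags=0000 GT?T → r2=0xc8

EXEC = [2,4,6]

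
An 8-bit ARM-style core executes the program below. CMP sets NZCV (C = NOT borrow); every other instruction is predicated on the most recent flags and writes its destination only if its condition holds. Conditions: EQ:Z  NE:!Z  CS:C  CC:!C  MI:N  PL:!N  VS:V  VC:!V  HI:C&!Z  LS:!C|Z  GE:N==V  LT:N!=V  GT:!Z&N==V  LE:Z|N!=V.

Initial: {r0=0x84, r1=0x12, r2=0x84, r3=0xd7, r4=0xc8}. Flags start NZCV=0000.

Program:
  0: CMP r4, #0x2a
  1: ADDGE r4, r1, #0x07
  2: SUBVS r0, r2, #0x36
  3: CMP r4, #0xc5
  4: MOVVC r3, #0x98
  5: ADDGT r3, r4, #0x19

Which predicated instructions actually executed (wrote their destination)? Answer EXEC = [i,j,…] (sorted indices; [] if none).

EXEC = [4,5]

[0] flags=1010 → (cmp)
[1] flags=1010 GE?F → skip
[2] flags=1010 VS?F → skip
[3] flags=0010 → (cmp)
[4] flags=0010 VC?T → r3=0x98
[5] flags=0010 GT?T → r3=0xe1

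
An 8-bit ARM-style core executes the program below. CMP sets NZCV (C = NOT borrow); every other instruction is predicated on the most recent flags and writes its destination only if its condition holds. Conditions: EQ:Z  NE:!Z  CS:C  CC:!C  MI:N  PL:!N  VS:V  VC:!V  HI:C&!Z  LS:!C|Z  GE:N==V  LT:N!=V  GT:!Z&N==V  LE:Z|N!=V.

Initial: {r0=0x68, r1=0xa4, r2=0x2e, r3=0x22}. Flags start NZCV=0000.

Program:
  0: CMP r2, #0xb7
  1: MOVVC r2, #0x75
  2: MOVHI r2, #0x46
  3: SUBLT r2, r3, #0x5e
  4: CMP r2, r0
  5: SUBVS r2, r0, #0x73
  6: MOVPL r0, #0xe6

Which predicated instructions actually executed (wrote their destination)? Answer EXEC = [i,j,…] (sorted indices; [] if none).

EXEC = [1,6]

[0] flags=0000 → (cmp)
[1] flags=0000 VC?T → r2=0x75
[2] flags=0000 HI?F → skip
[3] flags=0000 LT?F → skip
[4] flags=0010 → (cmp)
[5] flags=0010 VS?F → skip
[6] flags=0010 PL?T → r0=0xe6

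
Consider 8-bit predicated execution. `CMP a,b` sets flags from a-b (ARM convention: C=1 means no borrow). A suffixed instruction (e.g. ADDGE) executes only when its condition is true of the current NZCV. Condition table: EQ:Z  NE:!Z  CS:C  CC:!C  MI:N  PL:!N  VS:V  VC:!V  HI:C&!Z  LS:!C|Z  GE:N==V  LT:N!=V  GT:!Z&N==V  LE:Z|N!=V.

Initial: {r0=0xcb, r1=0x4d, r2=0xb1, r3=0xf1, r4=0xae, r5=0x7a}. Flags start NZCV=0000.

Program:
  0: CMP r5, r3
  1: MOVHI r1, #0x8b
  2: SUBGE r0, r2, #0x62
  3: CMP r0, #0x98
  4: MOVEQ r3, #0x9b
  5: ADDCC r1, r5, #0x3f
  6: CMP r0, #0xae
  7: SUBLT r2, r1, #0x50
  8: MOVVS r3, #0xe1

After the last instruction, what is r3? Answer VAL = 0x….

VAL = 0xe1

0: ✓ CMP  NZCV=1001
1: · MOVHI
2: ✓ SUBGE  r0←0x4f
3: ✓ CMP  NZCV=1001
4: · MOVEQ
5: ✓ ADDCC  r1←0xb9
6: ✓ CMP  NZCV=1001
7: · SUBLT
8: ✓ MOVVS  r3←0xe1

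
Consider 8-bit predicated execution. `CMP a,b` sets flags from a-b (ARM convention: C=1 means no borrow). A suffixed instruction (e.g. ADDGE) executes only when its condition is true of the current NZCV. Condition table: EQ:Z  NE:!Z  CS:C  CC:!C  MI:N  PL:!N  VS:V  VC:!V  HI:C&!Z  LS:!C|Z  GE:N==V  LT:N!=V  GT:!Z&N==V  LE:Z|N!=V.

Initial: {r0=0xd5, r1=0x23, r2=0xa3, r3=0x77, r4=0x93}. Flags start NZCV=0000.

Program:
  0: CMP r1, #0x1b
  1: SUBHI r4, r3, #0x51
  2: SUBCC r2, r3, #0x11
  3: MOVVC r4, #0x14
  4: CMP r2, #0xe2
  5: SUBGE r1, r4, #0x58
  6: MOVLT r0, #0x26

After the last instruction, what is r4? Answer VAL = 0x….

0: ✓ CMP  NZCV=0010
1: ✓ SUBHI  r4←0x26
2: · SUBCC
3: ✓ MOVVC  r4←0x14
4: ✓ CMP  NZCV=1000
5: · SUBGE
6: ✓ MOVLT  r0←0x26

VAL = 0x14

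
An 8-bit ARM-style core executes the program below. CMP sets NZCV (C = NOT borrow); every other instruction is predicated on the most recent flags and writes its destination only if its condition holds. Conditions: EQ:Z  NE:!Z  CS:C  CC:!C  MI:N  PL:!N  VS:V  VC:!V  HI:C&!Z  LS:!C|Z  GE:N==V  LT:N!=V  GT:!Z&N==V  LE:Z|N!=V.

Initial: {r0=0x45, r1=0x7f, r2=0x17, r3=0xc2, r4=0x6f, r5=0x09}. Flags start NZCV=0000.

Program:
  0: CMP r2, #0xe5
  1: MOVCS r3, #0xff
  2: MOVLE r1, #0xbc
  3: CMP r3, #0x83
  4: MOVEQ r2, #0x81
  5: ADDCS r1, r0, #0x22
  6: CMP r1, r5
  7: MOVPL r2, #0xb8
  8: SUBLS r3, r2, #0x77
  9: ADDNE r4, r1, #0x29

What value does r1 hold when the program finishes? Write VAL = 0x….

[0] flags=0000 → (cmp)
[1] flags=0000 CS?F → skip
[2] flags=0000 LE?F → skip
[3] flags=0010 → (cmp)
[4] flags=0010 EQ?F → skip
[5] flags=0010 CS?T → r1=0x67
[6] flags=0010 → (cmp)
[7] flags=0010 PL?T → r2=0xb8
[8] flags=0010 LS?F → skip
[9] flags=0010 NE?T → r4=0x90

VAL = 0x67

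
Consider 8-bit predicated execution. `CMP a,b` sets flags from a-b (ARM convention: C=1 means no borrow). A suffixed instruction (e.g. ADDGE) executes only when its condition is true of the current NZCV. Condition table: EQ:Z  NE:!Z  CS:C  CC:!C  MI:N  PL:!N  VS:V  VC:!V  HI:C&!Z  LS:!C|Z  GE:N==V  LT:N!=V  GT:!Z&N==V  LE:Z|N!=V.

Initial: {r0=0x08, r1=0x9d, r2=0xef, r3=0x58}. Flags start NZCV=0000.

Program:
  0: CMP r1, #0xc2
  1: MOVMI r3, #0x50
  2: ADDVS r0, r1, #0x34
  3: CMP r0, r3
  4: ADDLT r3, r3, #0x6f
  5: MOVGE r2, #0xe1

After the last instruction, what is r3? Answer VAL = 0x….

0: ✓ CMP  NZCV=1000
1: ✓ MOVMI  r3←0x50
2: · ADDVS
3: ✓ CMP  NZCV=1000
4: ✓ ADDLT  r3←0xbf
5: · MOVGE

VAL = 0xbf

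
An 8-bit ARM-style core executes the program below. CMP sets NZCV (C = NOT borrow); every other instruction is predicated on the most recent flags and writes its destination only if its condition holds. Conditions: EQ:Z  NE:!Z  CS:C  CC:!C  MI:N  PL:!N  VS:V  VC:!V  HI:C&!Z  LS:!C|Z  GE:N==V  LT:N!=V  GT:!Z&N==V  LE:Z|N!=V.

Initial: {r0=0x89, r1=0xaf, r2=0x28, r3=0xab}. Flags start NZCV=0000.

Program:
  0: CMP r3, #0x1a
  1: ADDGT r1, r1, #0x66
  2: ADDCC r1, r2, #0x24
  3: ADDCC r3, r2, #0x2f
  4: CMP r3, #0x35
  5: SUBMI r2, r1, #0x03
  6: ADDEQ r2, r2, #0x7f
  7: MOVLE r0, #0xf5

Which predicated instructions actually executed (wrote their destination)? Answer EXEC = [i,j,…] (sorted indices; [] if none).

[0] flags=1010 → (cmp)
[1] flags=1010 GT?F → skip
[2] flags=1010 CC?F → skip
[3] flags=1010 CC?F → skip
[4] flags=0011 → (cmp)
[5] flags=0011 MI?F → skip
[6] flags=0011 EQ?F → skip
[7] flags=0011 LE?T → r0=0xf5

EXEC = [7]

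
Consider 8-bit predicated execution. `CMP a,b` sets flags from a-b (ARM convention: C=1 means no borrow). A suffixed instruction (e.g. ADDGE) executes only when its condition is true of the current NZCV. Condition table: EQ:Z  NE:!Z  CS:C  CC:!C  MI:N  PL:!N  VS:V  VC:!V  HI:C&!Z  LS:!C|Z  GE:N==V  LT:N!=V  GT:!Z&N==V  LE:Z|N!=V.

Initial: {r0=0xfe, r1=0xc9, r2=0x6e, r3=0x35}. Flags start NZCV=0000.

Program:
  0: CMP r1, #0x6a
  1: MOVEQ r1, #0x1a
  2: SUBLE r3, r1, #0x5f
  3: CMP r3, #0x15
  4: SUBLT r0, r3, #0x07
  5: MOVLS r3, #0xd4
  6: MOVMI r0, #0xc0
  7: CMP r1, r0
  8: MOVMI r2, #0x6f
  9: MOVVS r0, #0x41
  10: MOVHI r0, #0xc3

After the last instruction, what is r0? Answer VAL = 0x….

[0] flags=0011 → (cmp)
[1] flags=0011 EQ?F → skip
[2] flags=0011 LE?T → r3=0x6a
[3] flags=0010 → (cmp)
[4] flags=0010 LT?F → skip
[5] flags=0010 LS?F → skip
[6] flags=0010 MI?F → skip
[7] flags=1000 → (cmp)
[8] flags=1000 MI?T → r2=0x6f
[9] flags=1000 VS?F → skip
[10] flags=1000 HI?F → skip

VAL = 0xfe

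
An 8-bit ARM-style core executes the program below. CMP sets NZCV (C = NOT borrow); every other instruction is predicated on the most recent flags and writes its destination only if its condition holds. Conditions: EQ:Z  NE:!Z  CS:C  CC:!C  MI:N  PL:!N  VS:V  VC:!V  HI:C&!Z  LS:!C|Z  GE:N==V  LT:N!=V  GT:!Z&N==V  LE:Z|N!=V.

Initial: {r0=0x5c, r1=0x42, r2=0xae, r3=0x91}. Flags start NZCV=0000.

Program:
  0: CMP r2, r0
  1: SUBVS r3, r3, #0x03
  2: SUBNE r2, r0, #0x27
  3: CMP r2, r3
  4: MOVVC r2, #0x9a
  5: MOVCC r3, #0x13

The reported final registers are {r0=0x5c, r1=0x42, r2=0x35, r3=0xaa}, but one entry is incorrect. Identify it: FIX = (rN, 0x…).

0: ✓ CMP  NZCV=0011
1: ✓ SUBVS  r3←0x8e
2: ✓ SUBNE  r2←0x35
3: ✓ CMP  NZCV=1001
4: · MOVVC
5: ✓ MOVCC  r3←0x13

FIX = (r3, 0x13)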